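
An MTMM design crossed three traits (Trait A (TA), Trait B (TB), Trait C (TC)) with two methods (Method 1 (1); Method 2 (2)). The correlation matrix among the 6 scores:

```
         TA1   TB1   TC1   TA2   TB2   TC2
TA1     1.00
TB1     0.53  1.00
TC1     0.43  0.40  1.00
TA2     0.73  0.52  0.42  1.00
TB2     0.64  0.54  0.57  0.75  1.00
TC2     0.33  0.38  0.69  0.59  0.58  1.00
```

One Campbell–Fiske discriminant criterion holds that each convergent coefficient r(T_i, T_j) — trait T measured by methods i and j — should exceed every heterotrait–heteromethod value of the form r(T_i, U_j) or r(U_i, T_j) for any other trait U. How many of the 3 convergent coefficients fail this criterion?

1

Convergent coefficients and their comparison sets:
TA (methods 1·2): 0.73 vs {0.64, 0.52, 0.33, 0.42} → pass.
TB (methods 1·2): 0.54 vs {0.52, 0.64, 0.38, 0.57} → fail.
TC (methods 1·2): 0.69 vs {0.42, 0.33, 0.57, 0.38} → pass.
1 of 3 fail.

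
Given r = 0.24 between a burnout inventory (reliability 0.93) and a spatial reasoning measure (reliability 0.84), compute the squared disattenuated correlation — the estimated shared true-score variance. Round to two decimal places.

Disattenuated r = 0.24 / √(0.93 × 0.84) = 0.24 / 0.8839 = 0.2715.
Shared true-score variance = 0.2715² = 0.0737 ≈ 0.07.

0.07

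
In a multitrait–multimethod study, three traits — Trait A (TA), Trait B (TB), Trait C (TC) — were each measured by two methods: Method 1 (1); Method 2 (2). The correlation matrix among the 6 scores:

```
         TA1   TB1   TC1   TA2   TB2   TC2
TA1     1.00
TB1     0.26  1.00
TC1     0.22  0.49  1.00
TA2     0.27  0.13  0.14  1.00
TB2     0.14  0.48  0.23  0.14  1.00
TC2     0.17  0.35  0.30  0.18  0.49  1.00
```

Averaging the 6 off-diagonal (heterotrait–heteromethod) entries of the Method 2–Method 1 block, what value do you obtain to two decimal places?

HTHM values (method 2 × method 1): 0.13, 0.14, 0.14, 0.23, 0.17, 0.35; mean = 1.16/6 = 0.19.

0.19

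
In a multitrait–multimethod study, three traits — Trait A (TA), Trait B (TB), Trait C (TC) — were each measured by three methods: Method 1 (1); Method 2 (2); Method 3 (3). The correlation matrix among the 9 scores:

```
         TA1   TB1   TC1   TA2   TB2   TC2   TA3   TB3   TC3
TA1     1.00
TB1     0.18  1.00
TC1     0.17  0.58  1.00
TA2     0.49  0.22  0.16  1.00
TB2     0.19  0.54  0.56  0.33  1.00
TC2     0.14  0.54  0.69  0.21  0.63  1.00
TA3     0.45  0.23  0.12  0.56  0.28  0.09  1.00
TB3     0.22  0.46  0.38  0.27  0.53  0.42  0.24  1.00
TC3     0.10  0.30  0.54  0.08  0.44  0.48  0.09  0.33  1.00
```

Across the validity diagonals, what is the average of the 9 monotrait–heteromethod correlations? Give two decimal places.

Convergent values: 0.49, 0.45, 0.56, 0.54, 0.46, 0.53, 0.69, 0.54, 0.48; mean = 4.74/9 = 0.53.

0.53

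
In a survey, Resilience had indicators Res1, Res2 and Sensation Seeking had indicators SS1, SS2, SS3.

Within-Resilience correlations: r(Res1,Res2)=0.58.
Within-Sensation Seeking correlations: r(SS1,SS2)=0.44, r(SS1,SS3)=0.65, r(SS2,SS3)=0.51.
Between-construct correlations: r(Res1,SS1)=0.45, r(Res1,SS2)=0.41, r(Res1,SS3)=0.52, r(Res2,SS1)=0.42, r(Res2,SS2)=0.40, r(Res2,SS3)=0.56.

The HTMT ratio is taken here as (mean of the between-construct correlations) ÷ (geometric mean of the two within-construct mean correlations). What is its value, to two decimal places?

Mean heterotrait r = 2.76/6 = 0.4600.
Mean within-Res = 0.58/1 = 0.5800; mean within-SS = 1.60/3 = 0.5333.
Geometric mean = √(0.5800 × 0.5333) = 0.5562.
HTMT = 0.4600 / 0.5562 = 0.83.

0.83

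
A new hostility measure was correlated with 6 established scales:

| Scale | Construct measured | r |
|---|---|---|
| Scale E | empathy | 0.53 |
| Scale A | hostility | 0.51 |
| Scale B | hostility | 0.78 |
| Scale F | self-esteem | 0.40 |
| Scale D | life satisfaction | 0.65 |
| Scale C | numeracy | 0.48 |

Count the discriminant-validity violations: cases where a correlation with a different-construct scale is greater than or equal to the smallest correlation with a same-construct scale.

Convergent (same construct = hostility): Scale A, Scale B.
Smallest convergent = 0.51. Discriminant values: 0.53, 0.40, 0.65, 0.48; count ≥ 0.51 → 2.

2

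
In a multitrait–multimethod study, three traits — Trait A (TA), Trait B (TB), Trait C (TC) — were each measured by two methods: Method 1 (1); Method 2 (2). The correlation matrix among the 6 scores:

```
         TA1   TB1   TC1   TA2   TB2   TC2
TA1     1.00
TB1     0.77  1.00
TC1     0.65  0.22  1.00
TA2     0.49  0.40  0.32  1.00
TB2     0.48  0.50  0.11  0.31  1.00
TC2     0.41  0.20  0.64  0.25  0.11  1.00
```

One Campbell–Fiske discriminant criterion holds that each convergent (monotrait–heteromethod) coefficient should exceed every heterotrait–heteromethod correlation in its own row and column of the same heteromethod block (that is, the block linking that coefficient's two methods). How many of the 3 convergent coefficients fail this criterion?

0

Each convergent coefficient versus the relevant comparison correlations:
TA (methods 1·2): 0.49 vs {0.48, 0.40, 0.41, 0.32} → pass.
TB (methods 1·2): 0.50 vs {0.40, 0.48, 0.20, 0.11} → pass.
TC (methods 1·2): 0.64 vs {0.32, 0.41, 0.11, 0.20} → pass.
0 of 3 fail.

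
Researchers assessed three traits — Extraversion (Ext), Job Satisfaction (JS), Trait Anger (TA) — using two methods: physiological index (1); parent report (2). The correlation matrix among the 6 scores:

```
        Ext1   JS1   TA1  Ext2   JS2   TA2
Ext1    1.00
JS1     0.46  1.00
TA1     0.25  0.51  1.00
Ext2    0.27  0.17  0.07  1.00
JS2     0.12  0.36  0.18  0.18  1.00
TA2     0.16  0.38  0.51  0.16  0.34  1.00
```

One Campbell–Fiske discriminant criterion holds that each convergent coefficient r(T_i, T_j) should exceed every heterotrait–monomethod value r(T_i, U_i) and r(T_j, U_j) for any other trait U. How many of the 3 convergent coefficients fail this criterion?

Each convergent coefficient versus the relevant comparison correlations:
Ext (methods 1·2): 0.27 vs {0.46, 0.18, 0.25, 0.16} → fail.
JS (methods 1·2): 0.36 vs {0.46, 0.18, 0.51, 0.34} → fail.
TA (methods 1·2): 0.51 vs {0.25, 0.16, 0.51, 0.34} → fail.
3 of 3 fail.

3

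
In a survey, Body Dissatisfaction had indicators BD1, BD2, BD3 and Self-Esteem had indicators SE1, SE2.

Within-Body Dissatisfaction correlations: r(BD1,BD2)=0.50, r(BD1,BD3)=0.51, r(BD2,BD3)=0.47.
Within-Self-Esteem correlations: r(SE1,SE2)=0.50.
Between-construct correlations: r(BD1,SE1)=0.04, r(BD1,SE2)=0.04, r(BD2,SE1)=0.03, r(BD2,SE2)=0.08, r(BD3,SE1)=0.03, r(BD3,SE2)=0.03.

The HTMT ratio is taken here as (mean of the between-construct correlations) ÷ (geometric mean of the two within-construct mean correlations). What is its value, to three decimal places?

0.084

Mean between = 0.25/6 = 0.0417.
Mean within-BD = 1.48/3 = 0.4933; mean within-SE = 0.50/1 = 0.5000.
Geometric mean = √(0.4933 × 0.5000) = 0.4966.
HTMT = 0.0417 / 0.4966 = 0.084.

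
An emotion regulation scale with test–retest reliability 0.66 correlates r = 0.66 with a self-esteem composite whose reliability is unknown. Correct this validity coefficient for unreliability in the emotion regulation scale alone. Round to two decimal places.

Single correction: r_c = r_obs / √r_xx = 0.66 / √0.66 = 0.66 / 0.8124 ≈ 0.81.

0.81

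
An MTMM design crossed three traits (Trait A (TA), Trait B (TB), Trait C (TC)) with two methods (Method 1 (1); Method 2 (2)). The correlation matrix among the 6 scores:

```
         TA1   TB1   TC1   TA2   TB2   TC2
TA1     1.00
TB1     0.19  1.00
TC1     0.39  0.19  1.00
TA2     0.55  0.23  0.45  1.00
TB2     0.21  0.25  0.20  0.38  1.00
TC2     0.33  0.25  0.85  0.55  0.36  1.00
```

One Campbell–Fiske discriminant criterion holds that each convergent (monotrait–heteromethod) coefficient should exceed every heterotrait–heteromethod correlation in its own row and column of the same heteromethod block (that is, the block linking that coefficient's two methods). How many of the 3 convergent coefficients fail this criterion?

Checking each validity diagonal entry against its comparison values:
TA (methods 1·2): 0.55 vs {0.21, 0.23, 0.33, 0.45} → pass.
TB (methods 1·2): 0.25 vs {0.23, 0.21, 0.25, 0.20} → fail.
TC (methods 1·2): 0.85 vs {0.45, 0.33, 0.20, 0.25} → pass.
1 of 3 fail.

1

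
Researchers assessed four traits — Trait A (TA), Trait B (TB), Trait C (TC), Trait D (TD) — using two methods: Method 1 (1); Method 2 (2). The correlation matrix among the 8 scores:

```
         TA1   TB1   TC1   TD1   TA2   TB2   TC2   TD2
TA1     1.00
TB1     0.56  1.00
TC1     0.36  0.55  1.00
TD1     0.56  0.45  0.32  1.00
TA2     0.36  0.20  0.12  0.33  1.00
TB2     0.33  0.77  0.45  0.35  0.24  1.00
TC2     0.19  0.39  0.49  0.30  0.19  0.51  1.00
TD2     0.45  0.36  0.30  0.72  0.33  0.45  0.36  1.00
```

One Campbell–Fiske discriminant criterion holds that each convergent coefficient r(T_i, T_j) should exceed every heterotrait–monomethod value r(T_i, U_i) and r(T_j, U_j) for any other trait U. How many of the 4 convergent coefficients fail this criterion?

2

Each convergent coefficient versus the relevant comparison correlations:
TA (methods 1·2): 0.36 vs {0.56, 0.24, 0.36, 0.19, 0.56, 0.33} → fail.
TB (methods 1·2): 0.77 vs {0.56, 0.24, 0.55, 0.51, 0.45, 0.45} → pass.
TC (methods 1·2): 0.49 vs {0.36, 0.19, 0.55, 0.51, 0.32, 0.36} → fail.
TD (methods 1·2): 0.72 vs {0.56, 0.33, 0.45, 0.45, 0.32, 0.36} → pass.
2 of 4 fail.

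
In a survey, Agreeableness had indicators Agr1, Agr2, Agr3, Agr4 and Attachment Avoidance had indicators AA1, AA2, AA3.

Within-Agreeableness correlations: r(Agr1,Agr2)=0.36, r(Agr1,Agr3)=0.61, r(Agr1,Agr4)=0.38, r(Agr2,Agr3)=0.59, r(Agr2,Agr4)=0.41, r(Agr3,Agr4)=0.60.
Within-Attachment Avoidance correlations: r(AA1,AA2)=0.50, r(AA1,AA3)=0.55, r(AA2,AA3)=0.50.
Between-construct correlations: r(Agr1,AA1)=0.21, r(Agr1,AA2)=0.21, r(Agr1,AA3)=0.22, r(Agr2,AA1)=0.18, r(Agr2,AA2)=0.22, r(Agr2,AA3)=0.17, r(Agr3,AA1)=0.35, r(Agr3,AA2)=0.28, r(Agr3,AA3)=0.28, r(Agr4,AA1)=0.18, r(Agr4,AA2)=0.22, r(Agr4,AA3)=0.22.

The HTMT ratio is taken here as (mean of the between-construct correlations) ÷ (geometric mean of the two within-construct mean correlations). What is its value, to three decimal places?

Mean between = 2.74/12 = 0.2283.
Mean within-Agr = 2.95/6 = 0.4917; mean within-AA = 1.55/3 = 0.5167.
Geometric mean = √(0.4917 × 0.5167) = 0.5040.
HTMT = 0.2283 / 0.5040 = 0.453.

0.453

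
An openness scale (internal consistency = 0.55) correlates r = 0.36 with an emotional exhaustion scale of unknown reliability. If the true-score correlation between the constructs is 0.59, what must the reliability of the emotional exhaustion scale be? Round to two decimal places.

r_true = r_obs / √(r_xx · r_yy) ⇒ 0.59 = 0.36 / √(0.55 · r_yy).
√(0.55 · r_yy) = 0.36 / 0.59 = 0.6102; 0.55 · r_yy = 0.3723; r_yy = 0.3723 / 0.55 ≈ 0.68.

0.68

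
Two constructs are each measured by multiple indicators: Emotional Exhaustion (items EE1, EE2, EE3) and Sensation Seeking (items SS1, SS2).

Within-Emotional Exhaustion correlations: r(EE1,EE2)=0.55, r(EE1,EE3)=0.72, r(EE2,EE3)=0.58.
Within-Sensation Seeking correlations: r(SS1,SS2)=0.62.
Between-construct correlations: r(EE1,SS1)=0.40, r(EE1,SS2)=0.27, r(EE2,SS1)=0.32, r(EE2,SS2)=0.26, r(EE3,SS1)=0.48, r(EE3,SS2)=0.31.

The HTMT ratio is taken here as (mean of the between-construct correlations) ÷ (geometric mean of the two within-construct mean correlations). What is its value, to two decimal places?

Between-construct mean = 2.04/6 = 0.3400.
Mean within-EE = 1.85/3 = 0.6167; mean within-SS = 0.62/1 = 0.6200.
Geometric mean = √(0.6167 × 0.6200) = 0.6183.
HTMT = 0.3400 / 0.6183 = 0.55.

0.55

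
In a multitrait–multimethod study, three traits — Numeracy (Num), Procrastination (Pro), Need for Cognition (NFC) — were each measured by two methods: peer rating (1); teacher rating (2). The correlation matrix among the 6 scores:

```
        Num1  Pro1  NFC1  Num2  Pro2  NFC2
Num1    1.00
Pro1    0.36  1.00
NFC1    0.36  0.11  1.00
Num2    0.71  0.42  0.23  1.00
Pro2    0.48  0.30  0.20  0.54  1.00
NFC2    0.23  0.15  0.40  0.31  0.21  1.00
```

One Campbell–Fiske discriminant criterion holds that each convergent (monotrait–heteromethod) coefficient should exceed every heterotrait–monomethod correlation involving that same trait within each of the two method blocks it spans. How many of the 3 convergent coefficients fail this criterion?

1

Convergent coefficients and their comparison sets:
Num (methods 1·2): 0.71 vs {0.36, 0.54, 0.36, 0.31} → pass.
Pro (methods 1·2): 0.30 vs {0.36, 0.54, 0.11, 0.21} → fail.
NFC (methods 1·2): 0.40 vs {0.36, 0.31, 0.11, 0.21} → pass.
1 of 3 fail.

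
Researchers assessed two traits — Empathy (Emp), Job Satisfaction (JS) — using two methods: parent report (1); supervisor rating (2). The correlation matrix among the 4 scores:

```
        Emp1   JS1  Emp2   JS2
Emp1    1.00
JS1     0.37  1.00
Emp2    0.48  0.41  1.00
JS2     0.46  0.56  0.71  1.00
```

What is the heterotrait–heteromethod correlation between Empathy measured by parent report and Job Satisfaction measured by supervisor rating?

Different traits and methods: r(Emp1, JS2) = 0.46.

0.46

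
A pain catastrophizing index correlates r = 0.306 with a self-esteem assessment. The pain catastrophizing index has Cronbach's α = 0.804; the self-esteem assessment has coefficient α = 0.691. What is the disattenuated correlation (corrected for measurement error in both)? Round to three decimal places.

0.411

r_true = r_obs / √(r_xx · r_yy) = 0.306 / √(0.804 × 0.691) = 0.306 / √0.555564 = 0.306 / 0.7454 ≈ 0.411.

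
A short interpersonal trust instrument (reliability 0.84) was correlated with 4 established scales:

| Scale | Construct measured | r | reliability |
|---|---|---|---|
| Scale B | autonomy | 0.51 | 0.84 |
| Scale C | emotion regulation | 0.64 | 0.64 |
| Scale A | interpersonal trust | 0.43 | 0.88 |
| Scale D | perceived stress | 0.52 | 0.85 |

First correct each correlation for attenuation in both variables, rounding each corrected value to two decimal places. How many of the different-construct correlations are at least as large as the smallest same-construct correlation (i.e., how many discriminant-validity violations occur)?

3

Disattenuated r (r / √(r_scale · r_new)):
  Scale B (disc): 0.51 / √(0.84·0.84) = 0.61
  Scale C (disc): 0.64 / √(0.64·0.84) = 0.87
  Scale A (conv): 0.43 / √(0.88·0.84) = 0.50
  Scale D (disc): 0.52 / √(0.85·0.84) = 0.62
Smallest convergent = 0.50. Discriminant values: 0.61, 0.87, 0.62; count ≥ 0.50 → 3.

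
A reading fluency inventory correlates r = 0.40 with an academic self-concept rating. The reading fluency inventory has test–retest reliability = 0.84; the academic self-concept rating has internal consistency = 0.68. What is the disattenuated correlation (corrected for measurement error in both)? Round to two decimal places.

0.53

r_true = r_obs / √(r_xx · r_yy) = 0.40 / √(0.84 × 0.68) = 0.40 / √0.5712 = 0.40 / 0.7558 ≈ 0.53.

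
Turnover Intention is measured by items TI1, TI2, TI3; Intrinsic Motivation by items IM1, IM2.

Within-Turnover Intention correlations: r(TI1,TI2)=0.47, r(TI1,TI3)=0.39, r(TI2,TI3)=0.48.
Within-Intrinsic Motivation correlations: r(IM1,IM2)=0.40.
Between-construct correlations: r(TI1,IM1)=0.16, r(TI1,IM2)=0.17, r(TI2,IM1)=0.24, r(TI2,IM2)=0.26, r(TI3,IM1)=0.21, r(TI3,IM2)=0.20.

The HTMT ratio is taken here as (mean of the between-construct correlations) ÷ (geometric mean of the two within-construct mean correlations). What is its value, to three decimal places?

Mean heterotrait r = 1.24/6 = 0.2067.
Mean within-TI = 1.34/3 = 0.4467; mean within-IM = 0.40/1 = 0.4000.
Geometric mean = √(0.4467 × 0.4000) = 0.4227.
HTMT = 0.2067 / 0.4227 = 0.489.

0.489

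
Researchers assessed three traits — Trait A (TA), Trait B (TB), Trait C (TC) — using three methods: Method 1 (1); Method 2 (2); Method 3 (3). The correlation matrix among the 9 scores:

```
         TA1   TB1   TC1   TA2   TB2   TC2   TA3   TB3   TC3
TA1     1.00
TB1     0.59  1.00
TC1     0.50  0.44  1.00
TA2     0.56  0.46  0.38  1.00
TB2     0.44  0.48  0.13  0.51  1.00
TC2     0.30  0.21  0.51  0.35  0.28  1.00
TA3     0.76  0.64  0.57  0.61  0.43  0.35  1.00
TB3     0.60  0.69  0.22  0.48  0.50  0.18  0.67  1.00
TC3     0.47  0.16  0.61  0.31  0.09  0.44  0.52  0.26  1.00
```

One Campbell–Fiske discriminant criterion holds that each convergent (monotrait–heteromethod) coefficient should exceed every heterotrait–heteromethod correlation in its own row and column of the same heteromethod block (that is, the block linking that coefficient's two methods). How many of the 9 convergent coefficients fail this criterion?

Checking each validity diagonal entry against its comparison values:
TA (methods 1·2): 0.56 vs {0.44, 0.46, 0.30, 0.38} → pass.
TA (methods 1·3): 0.76 vs {0.60, 0.64, 0.47, 0.57} → pass.
TA (methods 2·3): 0.61 vs {0.48, 0.43, 0.31, 0.35} → pass.
TB (methods 1·2): 0.48 vs {0.46, 0.44, 0.21, 0.13} → pass.
TB (methods 1·3): 0.69 vs {0.64, 0.60, 0.16, 0.22} → pass.
TB (methods 2·3): 0.50 vs {0.43, 0.48, 0.09, 0.18} → pass.
TC (methods 1·2): 0.51 vs {0.38, 0.30, 0.13, 0.21} → pass.
TC (methods 1·3): 0.61 vs {0.57, 0.47, 0.22, 0.16} → pass.
TC (methods 2·3): 0.44 vs {0.35, 0.31, 0.18, 0.09} → pass.
0 of 9 fail.

0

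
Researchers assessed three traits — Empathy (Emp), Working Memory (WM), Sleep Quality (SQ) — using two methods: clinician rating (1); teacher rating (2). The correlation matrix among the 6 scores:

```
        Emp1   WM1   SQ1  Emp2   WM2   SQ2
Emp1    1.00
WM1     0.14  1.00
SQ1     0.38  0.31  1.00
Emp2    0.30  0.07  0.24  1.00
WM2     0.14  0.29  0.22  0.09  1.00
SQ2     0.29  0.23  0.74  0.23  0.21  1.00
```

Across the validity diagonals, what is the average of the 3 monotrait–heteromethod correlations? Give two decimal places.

0.44

Convergent values: 0.30, 0.29, 0.74; mean = 1.33/3 = 0.44.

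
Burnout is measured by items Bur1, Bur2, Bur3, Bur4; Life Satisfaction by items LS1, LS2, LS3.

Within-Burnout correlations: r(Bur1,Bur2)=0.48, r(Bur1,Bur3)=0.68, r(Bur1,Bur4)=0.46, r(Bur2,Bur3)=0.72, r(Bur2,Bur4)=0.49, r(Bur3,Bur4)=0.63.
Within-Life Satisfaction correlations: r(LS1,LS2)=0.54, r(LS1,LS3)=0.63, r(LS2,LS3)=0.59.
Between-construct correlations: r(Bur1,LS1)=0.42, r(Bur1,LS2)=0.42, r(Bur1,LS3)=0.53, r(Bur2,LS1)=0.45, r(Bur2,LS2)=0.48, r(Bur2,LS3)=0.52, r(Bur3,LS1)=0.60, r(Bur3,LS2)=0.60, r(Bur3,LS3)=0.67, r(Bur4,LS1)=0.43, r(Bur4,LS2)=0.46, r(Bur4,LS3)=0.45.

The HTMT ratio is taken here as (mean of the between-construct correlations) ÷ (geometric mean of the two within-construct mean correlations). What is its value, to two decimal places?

Mean heterotrait r = 6.03/12 = 0.5025.
Mean within-Bur = 3.46/6 = 0.5767; mean within-LS = 1.76/3 = 0.5867.
Geometric mean = √(0.5767 × 0.5867) = 0.5817.
HTMT = 0.5025 / 0.5817 = 0.86.

0.86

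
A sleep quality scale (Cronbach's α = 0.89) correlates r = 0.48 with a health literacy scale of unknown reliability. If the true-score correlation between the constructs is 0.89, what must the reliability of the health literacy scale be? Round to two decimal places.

r_true = r_obs / √(r_xx · r_yy) ⇒ 0.89 = 0.48 / √(0.89 · r_yy).
√(0.89 · r_yy) = 0.48 / 0.89 = 0.5393; 0.89 · r_yy = 0.2908; r_yy = 0.2908 / 0.89 ≈ 0.33.

0.33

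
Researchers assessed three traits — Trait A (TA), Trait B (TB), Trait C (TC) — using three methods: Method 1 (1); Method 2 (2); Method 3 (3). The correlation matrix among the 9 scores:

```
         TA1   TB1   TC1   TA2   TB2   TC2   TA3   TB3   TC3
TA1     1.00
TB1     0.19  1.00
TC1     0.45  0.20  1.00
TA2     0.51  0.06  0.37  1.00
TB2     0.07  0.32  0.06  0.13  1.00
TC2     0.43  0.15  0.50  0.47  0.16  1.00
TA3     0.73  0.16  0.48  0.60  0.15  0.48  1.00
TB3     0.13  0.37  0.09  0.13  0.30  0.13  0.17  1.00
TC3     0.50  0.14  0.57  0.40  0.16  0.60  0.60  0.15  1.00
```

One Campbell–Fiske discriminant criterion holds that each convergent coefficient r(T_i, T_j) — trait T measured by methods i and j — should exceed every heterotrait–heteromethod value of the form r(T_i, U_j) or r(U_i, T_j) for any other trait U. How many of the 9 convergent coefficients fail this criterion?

Checking each validity diagonal entry against its comparison values:
TA (methods 1·2): 0.51 vs {0.07, 0.06, 0.43, 0.37} → pass.
TA (methods 1·3): 0.73 vs {0.13, 0.16, 0.50, 0.48} → pass.
TA (methods 2·3): 0.60 vs {0.13, 0.15, 0.40, 0.48} → pass.
TB (methods 1·2): 0.32 vs {0.06, 0.07, 0.15, 0.06} → pass.
TB (methods 1·3): 0.37 vs {0.16, 0.13, 0.14, 0.09} → pass.
TB (methods 2·3): 0.30 vs {0.15, 0.13, 0.16, 0.13} → pass.
TC (methods 1·2): 0.50 vs {0.37, 0.43, 0.06, 0.15} → pass.
TC (methods 1·3): 0.57 vs {0.48, 0.50, 0.09, 0.14} → pass.
TC (methods 2·3): 0.60 vs {0.48, 0.40, 0.13, 0.16} → pass.
0 of 9 fail.

0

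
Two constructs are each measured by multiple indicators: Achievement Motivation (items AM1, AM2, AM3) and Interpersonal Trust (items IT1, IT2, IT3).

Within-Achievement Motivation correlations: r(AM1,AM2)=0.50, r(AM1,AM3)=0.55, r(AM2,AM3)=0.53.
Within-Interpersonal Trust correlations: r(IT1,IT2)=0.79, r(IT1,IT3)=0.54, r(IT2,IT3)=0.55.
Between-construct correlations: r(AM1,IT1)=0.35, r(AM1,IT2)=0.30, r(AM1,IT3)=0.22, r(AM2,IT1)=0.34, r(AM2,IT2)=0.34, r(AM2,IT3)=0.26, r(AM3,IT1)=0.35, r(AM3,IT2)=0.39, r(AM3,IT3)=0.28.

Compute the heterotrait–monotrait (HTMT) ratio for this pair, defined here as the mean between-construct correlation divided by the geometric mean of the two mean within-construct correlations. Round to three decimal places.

0.547

Between-construct mean = 2.83/9 = 0.3144.
Mean within-AM = 1.58/3 = 0.5267; mean within-IT = 1.88/3 = 0.6267.
Geometric mean = √(0.5267 × 0.6267) = 0.5745.
HTMT = 0.3144 / 0.5745 = 0.547.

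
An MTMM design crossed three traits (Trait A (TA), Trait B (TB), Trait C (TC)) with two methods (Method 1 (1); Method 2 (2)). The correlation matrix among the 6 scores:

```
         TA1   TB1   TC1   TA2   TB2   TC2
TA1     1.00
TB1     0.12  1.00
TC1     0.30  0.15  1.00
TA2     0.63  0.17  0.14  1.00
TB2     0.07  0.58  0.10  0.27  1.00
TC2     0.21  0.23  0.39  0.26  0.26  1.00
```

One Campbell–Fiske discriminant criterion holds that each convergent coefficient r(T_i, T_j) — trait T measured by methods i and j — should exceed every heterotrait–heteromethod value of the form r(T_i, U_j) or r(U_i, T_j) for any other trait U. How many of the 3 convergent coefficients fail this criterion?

Convergent coefficients and their comparison sets:
TA (methods 1·2): 0.63 vs {0.07, 0.17, 0.21, 0.14} → pass.
TB (methods 1·2): 0.58 vs {0.17, 0.07, 0.23, 0.10} → pass.
TC (methods 1·2): 0.39 vs {0.14, 0.21, 0.10, 0.23} → pass.
0 of 3 fail.

0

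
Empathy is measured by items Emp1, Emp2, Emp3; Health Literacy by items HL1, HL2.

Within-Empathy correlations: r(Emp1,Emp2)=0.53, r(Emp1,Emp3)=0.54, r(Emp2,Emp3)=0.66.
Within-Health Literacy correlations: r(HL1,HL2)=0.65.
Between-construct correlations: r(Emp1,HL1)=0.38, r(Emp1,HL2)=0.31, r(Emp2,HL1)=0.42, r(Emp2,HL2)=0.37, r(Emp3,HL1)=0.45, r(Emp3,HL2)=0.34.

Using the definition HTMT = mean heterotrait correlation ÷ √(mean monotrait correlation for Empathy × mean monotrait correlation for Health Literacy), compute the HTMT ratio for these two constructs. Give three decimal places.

0.618

Mean heterotrait r = 2.27/6 = 0.3783.
Mean within-Emp = 1.73/3 = 0.5767; mean within-HL = 0.65/1 = 0.6500.
Geometric mean = √(0.5767 × 0.6500) = 0.6123.
HTMT = 0.3783 / 0.6123 = 0.618.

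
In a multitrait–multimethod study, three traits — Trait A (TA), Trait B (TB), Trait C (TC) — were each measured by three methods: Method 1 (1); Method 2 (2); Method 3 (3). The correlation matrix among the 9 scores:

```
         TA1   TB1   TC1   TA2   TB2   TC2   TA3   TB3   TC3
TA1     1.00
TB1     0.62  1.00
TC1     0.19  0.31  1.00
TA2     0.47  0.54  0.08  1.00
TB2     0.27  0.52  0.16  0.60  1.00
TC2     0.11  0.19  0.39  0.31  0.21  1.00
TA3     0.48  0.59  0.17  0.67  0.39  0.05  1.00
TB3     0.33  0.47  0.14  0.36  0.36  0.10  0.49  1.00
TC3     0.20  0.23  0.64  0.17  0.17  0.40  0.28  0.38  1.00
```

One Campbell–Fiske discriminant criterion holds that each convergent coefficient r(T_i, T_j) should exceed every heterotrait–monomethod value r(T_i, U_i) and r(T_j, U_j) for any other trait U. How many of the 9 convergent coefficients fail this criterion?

5

Convergent coefficients and their comparison sets:
TA (methods 1·2): 0.47 vs {0.62, 0.60, 0.19, 0.31} → fail.
TA (methods 1·3): 0.48 vs {0.62, 0.49, 0.19, 0.28} → fail.
TA (methods 2·3): 0.67 vs {0.60, 0.49, 0.31, 0.28} → pass.
TB (methods 1·2): 0.52 vs {0.62, 0.60, 0.31, 0.21} → fail.
TB (methods 1·3): 0.47 vs {0.62, 0.49, 0.31, 0.38} → fail.
TB (methods 2·3): 0.36 vs {0.60, 0.49, 0.21, 0.38} → fail.
TC (methods 1·2): 0.39 vs {0.19, 0.31, 0.31, 0.21} → pass.
TC (methods 1·3): 0.64 vs {0.19, 0.28, 0.31, 0.38} → pass.
TC (methods 2·3): 0.40 vs {0.31, 0.28, 0.21, 0.38} → pass.
5 of 9 fail.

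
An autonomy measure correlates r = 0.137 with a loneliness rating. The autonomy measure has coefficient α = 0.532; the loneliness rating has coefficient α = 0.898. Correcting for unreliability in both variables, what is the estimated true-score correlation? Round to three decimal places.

0.198

r_true = r_obs / √(r_xx · r_yy) = 0.137 / √(0.532 × 0.898) = 0.137 / √0.477736 = 0.137 / 0.6912 ≈ 0.198.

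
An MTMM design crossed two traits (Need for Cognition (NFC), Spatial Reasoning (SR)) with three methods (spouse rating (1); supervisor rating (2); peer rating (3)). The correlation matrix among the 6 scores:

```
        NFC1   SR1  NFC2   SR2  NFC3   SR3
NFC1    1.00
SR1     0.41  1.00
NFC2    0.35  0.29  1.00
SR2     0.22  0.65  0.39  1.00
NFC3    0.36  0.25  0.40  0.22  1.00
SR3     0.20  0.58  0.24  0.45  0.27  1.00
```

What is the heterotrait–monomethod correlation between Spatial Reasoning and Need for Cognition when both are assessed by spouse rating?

0.41

Different traits, same method: r(SR1, NFC1) = 0.41.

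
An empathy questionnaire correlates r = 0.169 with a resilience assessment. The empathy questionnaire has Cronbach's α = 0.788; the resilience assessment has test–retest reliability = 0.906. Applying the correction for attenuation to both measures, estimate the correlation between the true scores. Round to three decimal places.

r_true = r_obs / √(r_xx · r_yy) = 0.169 / √(0.788 × 0.906) = 0.169 / √0.713928 = 0.169 / 0.8449 ≈ 0.200.

0.200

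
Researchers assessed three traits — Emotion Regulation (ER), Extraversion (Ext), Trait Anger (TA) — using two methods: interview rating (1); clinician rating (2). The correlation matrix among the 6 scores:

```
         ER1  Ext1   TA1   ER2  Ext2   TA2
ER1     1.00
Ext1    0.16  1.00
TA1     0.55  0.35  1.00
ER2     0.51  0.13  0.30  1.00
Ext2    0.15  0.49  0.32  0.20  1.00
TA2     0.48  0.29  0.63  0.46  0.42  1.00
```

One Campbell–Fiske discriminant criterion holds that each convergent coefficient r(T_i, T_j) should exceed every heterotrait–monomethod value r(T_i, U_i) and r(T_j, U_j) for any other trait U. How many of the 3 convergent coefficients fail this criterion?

1

Checking each validity diagonal entry against its comparison values:
ER (methods 1·2): 0.51 vs {0.16, 0.20, 0.55, 0.46} → fail.
Ext (methods 1·2): 0.49 vs {0.16, 0.20, 0.35, 0.42} → pass.
TA (methods 1·2): 0.63 vs {0.55, 0.46, 0.35, 0.42} → pass.
1 of 3 fail.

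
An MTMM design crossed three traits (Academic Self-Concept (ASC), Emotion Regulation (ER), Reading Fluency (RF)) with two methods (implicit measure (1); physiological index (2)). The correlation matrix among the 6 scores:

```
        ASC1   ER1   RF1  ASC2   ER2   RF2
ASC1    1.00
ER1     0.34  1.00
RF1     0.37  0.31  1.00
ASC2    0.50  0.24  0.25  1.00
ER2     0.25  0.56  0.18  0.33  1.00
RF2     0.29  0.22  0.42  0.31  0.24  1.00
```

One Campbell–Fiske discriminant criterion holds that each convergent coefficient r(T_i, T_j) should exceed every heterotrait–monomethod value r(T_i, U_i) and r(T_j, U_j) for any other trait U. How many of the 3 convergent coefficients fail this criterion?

0

Checking each validity diagonal entry against its comparison values:
ASC (methods 1·2): 0.50 vs {0.34, 0.33, 0.37, 0.31} → pass.
ER (methods 1·2): 0.56 vs {0.34, 0.33, 0.31, 0.24} → pass.
RF (methods 1·2): 0.42 vs {0.37, 0.31, 0.31, 0.24} → pass.
0 of 3 fail.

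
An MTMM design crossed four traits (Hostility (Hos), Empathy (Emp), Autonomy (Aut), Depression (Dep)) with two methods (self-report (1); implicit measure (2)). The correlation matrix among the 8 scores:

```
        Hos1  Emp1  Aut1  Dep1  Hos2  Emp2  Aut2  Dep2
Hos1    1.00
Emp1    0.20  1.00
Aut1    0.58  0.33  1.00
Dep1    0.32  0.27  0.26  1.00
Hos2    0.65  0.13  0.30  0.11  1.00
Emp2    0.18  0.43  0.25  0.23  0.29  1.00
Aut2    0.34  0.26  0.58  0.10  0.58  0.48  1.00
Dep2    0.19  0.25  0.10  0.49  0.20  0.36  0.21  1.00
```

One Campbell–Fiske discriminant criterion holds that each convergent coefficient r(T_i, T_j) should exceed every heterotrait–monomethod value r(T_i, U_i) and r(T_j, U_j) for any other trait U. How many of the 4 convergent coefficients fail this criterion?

Convergent coefficients and their comparison sets:
Hos (methods 1·2): 0.65 vs {0.20, 0.29, 0.58, 0.58, 0.32, 0.20} → pass.
Emp (methods 1·2): 0.43 vs {0.20, 0.29, 0.33, 0.48, 0.27, 0.36} → fail.
Aut (methods 1·2): 0.58 vs {0.58, 0.58, 0.33, 0.48, 0.26, 0.21} → fail.
Dep (methods 1·2): 0.49 vs {0.32, 0.20, 0.27, 0.36, 0.26, 0.21} → pass.
2 of 4 fail.

2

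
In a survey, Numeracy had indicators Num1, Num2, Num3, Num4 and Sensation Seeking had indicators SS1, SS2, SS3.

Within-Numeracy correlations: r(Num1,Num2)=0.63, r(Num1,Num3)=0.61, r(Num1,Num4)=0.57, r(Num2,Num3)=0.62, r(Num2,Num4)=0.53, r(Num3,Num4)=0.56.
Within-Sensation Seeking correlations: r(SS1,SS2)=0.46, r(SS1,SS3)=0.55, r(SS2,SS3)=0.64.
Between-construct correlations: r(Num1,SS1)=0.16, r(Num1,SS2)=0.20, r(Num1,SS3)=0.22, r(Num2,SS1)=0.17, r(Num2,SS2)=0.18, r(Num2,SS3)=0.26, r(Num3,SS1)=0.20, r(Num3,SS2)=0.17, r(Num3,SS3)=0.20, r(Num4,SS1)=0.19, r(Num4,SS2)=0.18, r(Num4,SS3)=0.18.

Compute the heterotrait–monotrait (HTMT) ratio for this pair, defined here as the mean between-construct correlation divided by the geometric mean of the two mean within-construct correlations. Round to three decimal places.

Between-construct mean = 2.31/12 = 0.1925.
Mean within-Num = 3.52/6 = 0.5867; mean within-SS = 1.65/3 = 0.5500.
Geometric mean = √(0.5867 × 0.5500) = 0.5681.
HTMT = 0.1925 / 0.5681 = 0.339.

0.339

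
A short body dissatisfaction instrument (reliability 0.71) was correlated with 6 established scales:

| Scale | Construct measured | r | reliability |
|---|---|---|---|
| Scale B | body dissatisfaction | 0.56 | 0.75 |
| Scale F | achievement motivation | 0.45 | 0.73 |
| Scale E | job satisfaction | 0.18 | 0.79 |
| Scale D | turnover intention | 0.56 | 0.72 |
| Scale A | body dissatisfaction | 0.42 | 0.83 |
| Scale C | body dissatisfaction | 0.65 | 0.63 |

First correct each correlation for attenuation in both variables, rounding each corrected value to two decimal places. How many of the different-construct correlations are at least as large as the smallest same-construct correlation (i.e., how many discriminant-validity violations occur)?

Disattenuated r (r / √(r_scale · r_new)):
  Scale B (conv): 0.56 / √(0.75·0.71) = 0.77
  Scale F (disc): 0.45 / √(0.73·0.71) = 0.63
  Scale E (disc): 0.18 / √(0.79·0.71) = 0.24
  Scale D (disc): 0.56 / √(0.72·0.71) = 0.78
  Scale A (conv): 0.42 / √(0.83·0.71) = 0.55
  Scale C (conv): 0.65 / √(0.63·0.71) = 0.97
Smallest convergent = 0.55. Discriminant values: 0.63, 0.24, 0.78; count ≥ 0.55 → 2.

2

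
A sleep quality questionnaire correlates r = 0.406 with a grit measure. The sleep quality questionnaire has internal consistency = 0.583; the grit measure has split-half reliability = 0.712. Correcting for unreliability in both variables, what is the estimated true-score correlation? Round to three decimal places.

0.630

r_true = r_obs / √(r_xx · r_yy) = 0.406 / √(0.583 × 0.712) = 0.406 / √0.415096 = 0.406 / 0.6443 ≈ 0.630.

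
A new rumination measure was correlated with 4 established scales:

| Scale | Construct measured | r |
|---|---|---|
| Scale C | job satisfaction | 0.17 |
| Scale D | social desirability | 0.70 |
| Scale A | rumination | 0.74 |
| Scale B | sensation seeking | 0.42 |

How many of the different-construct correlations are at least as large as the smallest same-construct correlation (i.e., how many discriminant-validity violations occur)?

Convergent (same construct = rumination): Scale A.
Smallest convergent = 0.74. Discriminant values: 0.17, 0.70, 0.42; count ≥ 0.74 → 0.

0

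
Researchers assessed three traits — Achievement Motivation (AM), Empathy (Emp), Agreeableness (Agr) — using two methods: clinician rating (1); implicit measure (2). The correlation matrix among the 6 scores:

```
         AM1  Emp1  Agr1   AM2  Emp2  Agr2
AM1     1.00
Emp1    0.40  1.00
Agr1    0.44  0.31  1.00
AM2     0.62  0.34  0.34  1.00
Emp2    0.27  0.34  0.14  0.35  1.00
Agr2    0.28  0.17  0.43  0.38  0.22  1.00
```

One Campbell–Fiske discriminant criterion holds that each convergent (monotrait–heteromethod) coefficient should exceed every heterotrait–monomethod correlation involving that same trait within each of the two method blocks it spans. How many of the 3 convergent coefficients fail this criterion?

Convergent coefficients and their comparison sets:
AM (methods 1·2): 0.62 vs {0.40, 0.35, 0.44, 0.38} → pass.
Emp (methods 1·2): 0.34 vs {0.40, 0.35, 0.31, 0.22} → fail.
Agr (methods 1·2): 0.43 vs {0.44, 0.38, 0.31, 0.22} → fail.
2 of 3 fail.

2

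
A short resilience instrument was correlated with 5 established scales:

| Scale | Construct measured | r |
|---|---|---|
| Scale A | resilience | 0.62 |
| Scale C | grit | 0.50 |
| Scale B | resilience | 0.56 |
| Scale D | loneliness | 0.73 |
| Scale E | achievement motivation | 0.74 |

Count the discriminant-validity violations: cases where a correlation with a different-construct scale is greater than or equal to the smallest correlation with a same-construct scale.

Convergent (same construct = resilience): Scale A, Scale B.
Smallest convergent = 0.56. Discriminant values: 0.50, 0.73, 0.74; count ≥ 0.56 → 2.

2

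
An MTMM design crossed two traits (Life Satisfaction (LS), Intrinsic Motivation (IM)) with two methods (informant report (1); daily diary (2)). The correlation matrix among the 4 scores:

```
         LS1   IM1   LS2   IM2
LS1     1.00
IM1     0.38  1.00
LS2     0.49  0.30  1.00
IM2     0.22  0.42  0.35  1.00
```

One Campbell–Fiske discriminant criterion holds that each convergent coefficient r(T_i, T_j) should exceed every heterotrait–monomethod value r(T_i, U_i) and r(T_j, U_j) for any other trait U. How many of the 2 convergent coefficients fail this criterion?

Convergent coefficients and their comparison sets:
LS (methods 1·2): 0.49 vs {0.38, 0.35} → pass.
IM (methods 1·2): 0.42 vs {0.38, 0.35} → pass.
0 of 2 fail.

0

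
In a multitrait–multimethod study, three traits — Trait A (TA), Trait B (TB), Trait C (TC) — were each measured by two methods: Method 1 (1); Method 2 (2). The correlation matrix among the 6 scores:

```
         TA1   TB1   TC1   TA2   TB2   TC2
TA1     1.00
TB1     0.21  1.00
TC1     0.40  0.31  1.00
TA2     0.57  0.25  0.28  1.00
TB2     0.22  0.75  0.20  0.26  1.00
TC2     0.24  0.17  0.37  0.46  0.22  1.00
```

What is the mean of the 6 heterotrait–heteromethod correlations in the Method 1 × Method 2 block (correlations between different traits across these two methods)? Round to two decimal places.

0.23

HTHM values (method 1 × method 2): 0.22, 0.24, 0.25, 0.17, 0.28, 0.20; mean = 1.36/6 = 0.23.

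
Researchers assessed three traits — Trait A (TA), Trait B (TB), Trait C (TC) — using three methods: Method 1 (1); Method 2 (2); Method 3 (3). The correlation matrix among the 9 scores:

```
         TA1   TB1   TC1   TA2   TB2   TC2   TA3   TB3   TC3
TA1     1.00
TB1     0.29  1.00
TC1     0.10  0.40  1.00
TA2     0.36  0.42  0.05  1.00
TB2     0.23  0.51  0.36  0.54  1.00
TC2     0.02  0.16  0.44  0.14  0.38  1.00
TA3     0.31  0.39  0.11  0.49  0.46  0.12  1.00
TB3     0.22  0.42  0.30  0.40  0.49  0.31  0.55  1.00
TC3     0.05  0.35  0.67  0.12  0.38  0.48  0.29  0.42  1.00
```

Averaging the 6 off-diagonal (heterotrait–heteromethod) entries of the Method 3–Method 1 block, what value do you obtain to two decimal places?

HTHM values (method 3 × method 1): 0.39, 0.11, 0.22, 0.30, 0.05, 0.35; mean = 1.42/6 = 0.24.

0.24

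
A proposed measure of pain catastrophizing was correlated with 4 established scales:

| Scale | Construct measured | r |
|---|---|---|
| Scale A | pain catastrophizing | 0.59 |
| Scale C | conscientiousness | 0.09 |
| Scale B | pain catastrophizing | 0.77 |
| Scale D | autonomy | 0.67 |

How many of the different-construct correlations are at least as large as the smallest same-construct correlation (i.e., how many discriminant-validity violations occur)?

1

Convergent (same construct = pain catastrophizing): Scale A, Scale B.
Smallest convergent = 0.59. Discriminant values: 0.09, 0.67; count ≥ 0.59 → 1.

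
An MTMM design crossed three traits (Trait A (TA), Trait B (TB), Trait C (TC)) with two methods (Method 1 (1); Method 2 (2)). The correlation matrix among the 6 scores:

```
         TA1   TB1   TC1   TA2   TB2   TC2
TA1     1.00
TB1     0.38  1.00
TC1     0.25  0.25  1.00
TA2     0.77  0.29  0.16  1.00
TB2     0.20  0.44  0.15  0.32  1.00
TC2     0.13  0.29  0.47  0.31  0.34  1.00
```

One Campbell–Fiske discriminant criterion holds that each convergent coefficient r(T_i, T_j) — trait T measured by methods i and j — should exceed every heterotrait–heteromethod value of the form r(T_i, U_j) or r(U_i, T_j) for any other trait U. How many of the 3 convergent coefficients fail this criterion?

Each convergent coefficient versus the relevant comparison correlations:
TA (methods 1·2): 0.77 vs {0.20, 0.29, 0.13, 0.16} → pass.
TB (methods 1·2): 0.44 vs {0.29, 0.20, 0.29, 0.15} → pass.
TC (methods 1·2): 0.47 vs {0.16, 0.13, 0.15, 0.29} → pass.
0 of 3 fail.

0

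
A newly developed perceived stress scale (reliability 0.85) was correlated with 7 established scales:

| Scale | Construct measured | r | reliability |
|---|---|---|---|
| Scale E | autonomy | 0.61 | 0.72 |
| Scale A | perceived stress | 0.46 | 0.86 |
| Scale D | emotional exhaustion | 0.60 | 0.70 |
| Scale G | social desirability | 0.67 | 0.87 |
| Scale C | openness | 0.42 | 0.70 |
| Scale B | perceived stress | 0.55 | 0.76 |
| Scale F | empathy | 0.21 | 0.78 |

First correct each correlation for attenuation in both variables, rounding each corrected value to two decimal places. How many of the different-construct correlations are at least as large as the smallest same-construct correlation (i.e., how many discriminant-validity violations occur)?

Disattenuated r (r / √(r_scale · r_new)):
  Scale E (disc): 0.61 / √(0.72·0.85) = 0.78
  Scale A (conv): 0.46 / √(0.86·0.85) = 0.54
  Scale D (disc): 0.60 / √(0.70·0.85) = 0.78
  Scale G (disc): 0.67 / √(0.87·0.85) = 0.78
  Scale C (disc): 0.42 / √(0.70·0.85) = 0.54
  Scale B (conv): 0.55 / √(0.76·0.85) = 0.68
  Scale F (disc): 0.21 / √(0.78·0.85) = 0.26
Smallest convergent = 0.54. Discriminant values: 0.78, 0.78, 0.78, 0.54, 0.26; count ≥ 0.54 → 4.

4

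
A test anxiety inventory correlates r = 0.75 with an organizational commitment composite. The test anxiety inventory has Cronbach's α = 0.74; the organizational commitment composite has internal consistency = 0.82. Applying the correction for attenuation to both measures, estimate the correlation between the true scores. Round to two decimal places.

0.96

r_true = r_obs / √(r_xx · r_yy) = 0.75 / √(0.74 × 0.82) = 0.75 / √0.6068 = 0.75 / 0.7790 ≈ 0.96.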